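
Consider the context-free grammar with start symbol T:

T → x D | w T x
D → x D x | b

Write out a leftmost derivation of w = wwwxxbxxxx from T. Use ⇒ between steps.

T ⇒ wTx ⇒ wwTxx ⇒ wwwTxxx ⇒ wwwxDxxx ⇒ wwwxxDxxxx ⇒ wwwxxbxxxx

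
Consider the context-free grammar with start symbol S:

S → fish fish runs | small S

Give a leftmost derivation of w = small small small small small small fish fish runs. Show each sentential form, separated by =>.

S => small S => small small S => small small small S => small small small small S => small small small small small S => small small small small small small S => small small small small small small fish fish runs

S => small S   [S → small S]
small S => small small S   [S → small S]
small small S => small small small S   [S → small S]
small small small S => small small small small S   [S → small S]
small small small small S => small small small small small S   [S → small S]
small small small small small S => small small small small small small S   [S → small S]
small small small small small small S => small small small small small small fish fish runs   [S → fish fish runs]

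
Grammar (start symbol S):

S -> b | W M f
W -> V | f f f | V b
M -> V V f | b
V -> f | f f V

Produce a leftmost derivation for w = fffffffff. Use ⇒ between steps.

S ⇒ WMf ⇒ VMf ⇒ ffVMf ⇒ fffMf ⇒ fffVVff ⇒ ffffVff ⇒ ffffffVff ⇒ fffffffff

S ⇒ WMf   [S -> W M f]
WMf ⇒ VMf   [W -> V]
VMf ⇒ ffVMf   [V -> f f V]
ffVMf ⇒ fffMf   [V -> f]
fffMf ⇒ fffVVff   [M -> V V f]
fffVVff ⇒ ffffVff   [V -> f]
ffffVff ⇒ ffffffVff   [V -> f f V]
ffffffVff ⇒ fffffffff   [V -> f]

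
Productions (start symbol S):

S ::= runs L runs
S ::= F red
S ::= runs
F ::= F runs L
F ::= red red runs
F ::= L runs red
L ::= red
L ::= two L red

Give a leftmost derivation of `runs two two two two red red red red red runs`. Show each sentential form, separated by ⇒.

S ⇒ runs L runs   [S ::= runs L runs]
runs L runs ⇒ runs two L red runs   [L ::= two L red]
runs two L red runs ⇒ runs two two L red red runs   [L ::= two L red]
runs two two L red red runs ⇒ runs two two two L red red red runs   [L ::= two L red]
runs two two two L red red red runs ⇒ runs two two two two L red red red red runs   [L ::= two L red]
runs two two two two L red red red red runs ⇒ runs two two two two red red red red red runs   [L ::= red]

S ⇒ runs L runs ⇒ runs two L red runs ⇒ runs two two L red red runs ⇒ runs two two two L red red red runs ⇒ runs two two two two L red red red red runs ⇒ runs two two two two red red red red red runs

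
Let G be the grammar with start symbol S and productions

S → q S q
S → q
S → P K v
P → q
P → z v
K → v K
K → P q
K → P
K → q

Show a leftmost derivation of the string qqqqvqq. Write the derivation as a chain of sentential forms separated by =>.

S => qSq => qqSqq => qqPKvqq => qqqKvqq => qqqPvqq => qqqqvqq

S => qSq   [S → q S q]
qSq => qqSqq   [S → q S q]
qqSqq => qqPKvqq   [S → P K v]
qqPKvqq => qqqKvqq   [P → q]
qqqKvqq => qqqPvqq   [K → P]
qqqPvqq => qqqqvqq   [P → q]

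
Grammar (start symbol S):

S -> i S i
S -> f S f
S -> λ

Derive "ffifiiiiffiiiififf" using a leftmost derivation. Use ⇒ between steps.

S ⇒ fSf ⇒ ffSff ⇒ ffiSiff ⇒ ffifSfiff ⇒ ffifiSififf ⇒ ffifiiSiififf ⇒ ffifiiiSiiififf ⇒ ffifiiiiSiiiififf ⇒ ffifiiiifSfiiiififf ⇒ ffifiiiiffiiiififf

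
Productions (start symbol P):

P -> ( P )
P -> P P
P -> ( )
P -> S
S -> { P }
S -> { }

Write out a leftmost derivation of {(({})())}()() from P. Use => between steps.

P => PP   [P -> P P]
PP => PPP   [P -> P P]
PPP => SPP   [P -> S]
SPP => {P}PP   [S -> { P }]
{P}PP => {(P)}PP   [P -> ( P )]
{(P)}PP => {(PP)}PP   [P -> P P]
{(PP)}PP => {((P)P)}PP   [P -> ( P )]
{((P)P)}PP => {((S)P)}PP   [P -> S]
{((S)P)}PP => {(({})P)}PP   [S -> { }]
{(({})P)}PP => {(({})())}PP   [P -> ( )]
{(({})())}PP => {(({})())}()P   [P -> ( )]
{(({})())}()P => {(({})())}()()   [P -> ( )]

P => PP => PPP => SPP => {P}PP => {(P)}PP => {(PP)}PP => {((P)P)}PP => {((S)P)}PP => {(({})P)}PP => {(({})())}PP => {(({})())}()P => {(({})())}()()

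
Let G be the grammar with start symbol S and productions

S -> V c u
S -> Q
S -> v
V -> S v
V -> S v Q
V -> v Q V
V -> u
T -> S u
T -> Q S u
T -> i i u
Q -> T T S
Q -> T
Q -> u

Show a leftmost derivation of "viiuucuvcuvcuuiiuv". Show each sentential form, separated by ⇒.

S⇒Q⇒TTS⇒SuTS⇒VcuuTS⇒vQVcuuTS⇒vTVcuuTS⇒viiuVcuuTS⇒viiuSvcuuTS⇒viiuVcuvcuuTS⇒viiuSvcuvcuuTS⇒viiuVcuvcuvcuuTS⇒viiuucuvcuvcuuTS⇒viiuucuvcuvcuuiiuS⇒viiuucuvcuvcuuiiuv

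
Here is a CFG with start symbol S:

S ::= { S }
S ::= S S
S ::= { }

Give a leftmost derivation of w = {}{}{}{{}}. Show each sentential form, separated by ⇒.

S ⇒ SS ⇒ {}S ⇒ {}SS ⇒ {}SSS ⇒ {}{}SS ⇒ {}{}{}S ⇒ {}{}{}{S} ⇒ {}{}{}{{}}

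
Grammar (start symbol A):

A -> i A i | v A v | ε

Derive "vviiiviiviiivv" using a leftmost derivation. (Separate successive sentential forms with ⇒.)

A ⇒ vAv   [A -> v A v]
vAv ⇒ vvAvv   [A -> v A v]
vvAvv ⇒ vviAivv   [A -> i A i]
vviAivv ⇒ vviiAiivv   [A -> i A i]
vviiAiivv ⇒ vviiiAiiivv   [A -> i A i]
vviiiAiiivv ⇒ vviiivAviiivv   [A -> v A v]
vviiivAviiivv ⇒ vviiiviAiviiivv   [A -> i A i]
vviiiviAiviiivv ⇒ vviiiviiviiivv   [A -> ε]

A ⇒ vAv ⇒ vvAvv ⇒ vviAivv ⇒ vviiAiivv ⇒ vviiiAiiivv ⇒ vviiivAviiivv ⇒ vviiiviAiviiivv ⇒ vviiiviiviiivv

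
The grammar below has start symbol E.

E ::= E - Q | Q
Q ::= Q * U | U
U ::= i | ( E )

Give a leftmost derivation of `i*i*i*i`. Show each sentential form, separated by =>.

E => Q => Q*U => Q*U*U => Q*U*U*U => U*U*U*U => i*U*U*U => i*i*U*U => i*i*i*U => i*i*i*i

E => Q   [E ::= Q]
Q => Q*U   [Q ::= Q * U]
Q*U => Q*U*U   [Q ::= Q * U]
Q*U*U => Q*U*U*U   [Q ::= Q * U]
Q*U*U*U => U*U*U*U   [Q ::= U]
U*U*U*U => i*U*U*U   [U ::= i]
i*U*U*U => i*i*U*U   [U ::= i]
i*i*U*U => i*i*i*U   [U ::= i]
i*i*i*U => i*i*i*i   [U ::= i]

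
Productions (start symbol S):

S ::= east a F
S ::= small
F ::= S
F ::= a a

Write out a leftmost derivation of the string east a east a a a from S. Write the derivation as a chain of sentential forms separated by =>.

S => east a F => east a S => east a east a F => east a east a a a

S => east a F   [S ::= east a F]
east a F => east a S   [F ::= S]
east a S => east a east a F   [S ::= east a F]
east a east a F => east a east a a a   [F ::= a a]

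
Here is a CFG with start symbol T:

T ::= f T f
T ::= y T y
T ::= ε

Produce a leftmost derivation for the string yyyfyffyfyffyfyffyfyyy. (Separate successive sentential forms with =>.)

T => yTy => yyTyy => yyyTyyy => yyyfTfyyy => yyyfyTyfyyy => yyyfyfTfyfyyy => yyyfyffTffyfyyy => yyyfyffyTyffyfyyy => yyyfyffyfTfyffyfyyy => yyyfyffyfyTyfyffyfyyy => yyyfyffyfyfTfyfyffyfyyy => yyyfyffyfyffyfyffyfyyy

T => yTy   [T ::= y T y]
yTy => yyTyy   [T ::= y T y]
yyTyy => yyyTyyy   [T ::= y T y]
yyyTyyy => yyyfTfyyy   [T ::= f T f]
yyyfTfyyy => yyyfyTyfyyy   [T ::= y T y]
yyyfyTyfyyy => yyyfyfTfyfyyy   [T ::= f T f]
yyyfyfTfyfyyy => yyyfyffTffyfyyy   [T ::= f T f]
yyyfyffTffyfyyy => yyyfyffyTyffyfyyy   [T ::= y T y]
yyyfyffyTyffyfyyy => yyyfyffyfTfyffyfyyy   [T ::= f T f]
yyyfyffyfTfyffyfyyy => yyyfyffyfyTyfyffyfyyy   [T ::= y T y]
yyyfyffyfyTyfyffyfyyy => yyyfyffyfyfTfyfyffyfyyy   [T ::= f T f]
yyyfyffyfyfTfyfyffyfyyy => yyyfyffyfyffyfyffyfyyy   [T ::= ε]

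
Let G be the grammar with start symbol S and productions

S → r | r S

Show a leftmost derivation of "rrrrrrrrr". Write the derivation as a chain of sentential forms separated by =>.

S=>rS=>rrS=>rrrS=>rrrrS=>rrrrrS=>rrrrrrS=>rrrrrrrS=>rrrrrrrrS=>rrrrrrrrr

S => rS   [S → r S]
rS => rrS   [S → r S]
rrS => rrrS   [S → r S]
rrrS => rrrrS   [S → r S]
rrrrS => rrrrrS   [S → r S]
rrrrrS => rrrrrrS   [S → r S]
rrrrrrS => rrrrrrrS   [S → r S]
rrrrrrrS => rrrrrrrrS   [S → r S]
rrrrrrrrS => rrrrrrrrr   [S → r]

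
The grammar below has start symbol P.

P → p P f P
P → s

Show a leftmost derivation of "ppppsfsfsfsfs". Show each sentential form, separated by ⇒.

P ⇒ pPfP ⇒ ppPfPfP ⇒ pppPfPfPfP ⇒ ppppPfPfPfPfP ⇒ ppppsfPfPfPfP ⇒ ppppsfsfPfPfP ⇒ ppppsfsfsfPfP ⇒ ppppsfsfsfsfP ⇒ ppppsfsfsfsfs

P ⇒ pPfP   [P → p P f P]
pPfP ⇒ ppPfPfP   [P → p P f P]
ppPfPfP ⇒ pppPfPfPfP   [P → p P f P]
pppPfPfPfP ⇒ ppppPfPfPfPfP   [P → p P f P]
ppppPfPfPfPfP ⇒ ppppsfPfPfPfP   [P → s]
ppppsfPfPfPfP ⇒ ppppsfsfPfPfP   [P → s]
ppppsfsfPfPfP ⇒ ppppsfsfsfPfP   [P → s]
ppppsfsfsfPfP ⇒ ppppsfsfsfsfP   [P → s]
ppppsfsfsfsfP ⇒ ppppsfsfsfsfs   [P → s]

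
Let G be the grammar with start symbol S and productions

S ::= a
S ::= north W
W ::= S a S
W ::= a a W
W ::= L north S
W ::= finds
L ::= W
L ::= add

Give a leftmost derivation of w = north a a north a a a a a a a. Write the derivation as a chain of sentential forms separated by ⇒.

S ⇒ north W   [S ::= north W]
north W ⇒ north a a W   [W ::= a a W]
north a a W ⇒ north a a S a S   [W ::= S a S]
north a a S a S ⇒ north a a north W a S   [S ::= north W]
north a a north W a S ⇒ north a a north a a W a S   [W ::= a a W]
north a a north a a W a S ⇒ north a a north a a S a S a S   [W ::= S a S]
north a a north a a S a S a S ⇒ north a a north a a a a S a S   [S ::= a]
north a a north a a a a S a S ⇒ north a a north a a a a a a S   [S ::= a]
north a a north a a a a a a S ⇒ north a a north a a a a a a a   [S ::= a]

S ⇒ north W ⇒ north a a W ⇒ north a a S a S ⇒ north a a north W a S ⇒ north a a north a a W a S ⇒ north a a north a a S a S a S ⇒ north a a north a a a a S a S ⇒ north a a north a a a a a a S ⇒ north a a north a a a a a a a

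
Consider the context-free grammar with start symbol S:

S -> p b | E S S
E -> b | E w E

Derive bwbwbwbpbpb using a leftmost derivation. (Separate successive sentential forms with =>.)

S => ESS   [S -> E S S]
ESS => EwESS   [E -> E w E]
EwESS => EwEwESS   [E -> E w E]
EwEwESS => EwEwEwESS   [E -> E w E]
EwEwEwESS => bwEwEwESS   [E -> b]
bwEwEwESS => bwbwEwESS   [E -> b]
bwbwEwESS => bwbwbwESS   [E -> b]
bwbwbwESS => bwbwbwbSS   [E -> b]
bwbwbwbSS => bwbwbwbpbS   [S -> p b]
bwbwbwbpbS => bwbwbwbpbpb   [S -> p b]

S => ESS => EwESS => EwEwESS => EwEwEwESS => bwEwEwESS => bwbwEwESS => bwbwbwESS => bwbwbwbSS => bwbwbwbpbS => bwbwbwbpbpb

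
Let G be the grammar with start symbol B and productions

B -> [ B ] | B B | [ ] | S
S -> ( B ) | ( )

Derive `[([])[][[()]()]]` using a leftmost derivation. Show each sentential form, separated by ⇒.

B ⇒ [B]   [B -> [ B ]]
[B] ⇒ [BB]   [B -> B B]
[BB] ⇒ [BBB]   [B -> B B]
[BBB] ⇒ [SBB]   [B -> S]
[SBB] ⇒ [(B)BB]   [S -> ( B )]
[(B)BB] ⇒ [([])BB]   [B -> [ ]]
[([])BB] ⇒ [([])[]B]   [B -> [ ]]
[([])[]B] ⇒ [([])[][B]]   [B -> [ B ]]
[([])[][B]] ⇒ [([])[][BB]]   [B -> B B]
[([])[][BB]] ⇒ [([])[][[B]B]]   [B -> [ B ]]
[([])[][[B]B]] ⇒ [([])[][[S]B]]   [B -> S]
[([])[][[S]B]] ⇒ [([])[][[()]B]]   [S -> ( )]
[([])[][[()]B]] ⇒ [([])[][[()]S]]   [B -> S]
[([])[][[()]S]] ⇒ [([])[][[()]()]]   [S -> ( )]

B ⇒ [B] ⇒ [BB] ⇒ [BBB] ⇒ [SBB] ⇒ [(B)BB] ⇒ [([])BB] ⇒ [([])[]B] ⇒ [([])[][B]] ⇒ [([])[][BB]] ⇒ [([])[][[B]B]] ⇒ [([])[][[S]B]] ⇒ [([])[][[()]B]] ⇒ [([])[][[()]S]] ⇒ [([])[][[()]()]]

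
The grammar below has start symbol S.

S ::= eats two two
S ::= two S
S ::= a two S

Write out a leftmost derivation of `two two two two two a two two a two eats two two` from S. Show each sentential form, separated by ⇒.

S ⇒ two S ⇒ two two S ⇒ two two two S ⇒ two two two two S ⇒ two two two two two S ⇒ two two two two two a two S ⇒ two two two two two a two two S ⇒ two two two two two a two two a two S ⇒ two two two two two a two two a two eats two two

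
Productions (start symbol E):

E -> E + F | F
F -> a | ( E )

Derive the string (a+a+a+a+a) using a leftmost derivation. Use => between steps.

E => F   [E -> F]
F => (E)   [F -> ( E )]
(E) => (E+F)   [E -> E + F]
(E+F) => (E+F+F)   [E -> E + F]
(E+F+F) => (E+F+F+F)   [E -> E + F]
(E+F+F+F) => (E+F+F+F+F)   [E -> E + F]
(E+F+F+F+F) => (F+F+F+F+F)   [E -> F]
(F+F+F+F+F) => (a+F+F+F+F)   [F -> a]
(a+F+F+F+F) => (a+a+F+F+F)   [F -> a]
(a+a+F+F+F) => (a+a+a+F+F)   [F -> a]
(a+a+a+F+F) => (a+a+a+a+F)   [F -> a]
(a+a+a+a+F) => (a+a+a+a+a)   [F -> a]

E => F => (E) => (E+F) => (E+F+F) => (E+F+F+F) => (E+F+F+F+F) => (F+F+F+F+F) => (a+F+F+F+F) => (a+a+F+F+F) => (a+a+a+F+F) => (a+a+a+a+F) => (a+a+a+a+a)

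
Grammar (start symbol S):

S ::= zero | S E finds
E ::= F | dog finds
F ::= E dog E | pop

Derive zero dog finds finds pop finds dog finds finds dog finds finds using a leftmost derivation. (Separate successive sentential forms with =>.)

S => S E finds => S E finds E finds => S E finds E finds E finds => S E finds E finds E finds E finds => zero E finds E finds E finds E finds => zero dog finds finds E finds E finds E finds => zero dog finds finds F finds E finds E finds => zero dog finds finds pop finds E finds E finds => zero dog finds finds pop finds dog finds finds E finds => zero dog finds finds pop finds dog finds finds dog finds finds

S => S E finds   [S ::= S E finds]
S E finds => S E finds E finds   [S ::= S E finds]
S E finds E finds => S E finds E finds E finds   [S ::= S E finds]
S E finds E finds E finds => S E finds E finds E finds E finds   [S ::= S E finds]
S E finds E finds E finds E finds => zero E finds E finds E finds E finds   [S ::= zero]
zero E finds E finds E finds E finds => zero dog finds finds E finds E finds E finds   [E ::= dog finds]
zero dog finds finds E finds E finds E finds => zero dog finds finds F finds E finds E finds   [E ::= F]
zero dog finds finds F finds E finds E finds => zero dog finds finds pop finds E finds E finds   [F ::= pop]
zero dog finds finds pop finds E finds E finds => zero dog finds finds pop finds dog finds finds E finds   [E ::= dog finds]
zero dog finds finds pop finds dog finds finds E finds => zero dog finds finds pop finds dog finds finds dog finds finds   [E ::= dog finds]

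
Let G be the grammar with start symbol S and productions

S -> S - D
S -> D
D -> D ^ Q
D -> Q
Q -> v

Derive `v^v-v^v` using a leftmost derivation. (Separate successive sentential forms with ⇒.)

S⇒S-D⇒D-D⇒D^Q-D⇒Q^Q-D⇒v^Q-D⇒v^v-D⇒v^v-D^Q⇒v^v-Q^Q⇒v^v-v^Q⇒v^v-v^v

S ⇒ S-D   [S -> S - D]
S-D ⇒ D-D   [S -> D]
D-D ⇒ D^Q-D   [D -> D ^ Q]
D^Q-D ⇒ Q^Q-D   [D -> Q]
Q^Q-D ⇒ v^Q-D   [Q -> v]
v^Q-D ⇒ v^v-D   [Q -> v]
v^v-D ⇒ v^v-D^Q   [D -> D ^ Q]
v^v-D^Q ⇒ v^v-Q^Q   [D -> Q]
v^v-Q^Q ⇒ v^v-v^Q   [Q -> v]
v^v-v^Q ⇒ v^v-v^v   [Q -> v]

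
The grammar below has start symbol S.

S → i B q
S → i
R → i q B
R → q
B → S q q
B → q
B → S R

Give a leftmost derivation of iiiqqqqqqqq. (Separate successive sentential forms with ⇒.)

S ⇒ iBq ⇒ iSqqq ⇒ iiBqqqq ⇒ iiSqqqqqq ⇒ iiiBqqqqqqq ⇒ iiiqqqqqqqq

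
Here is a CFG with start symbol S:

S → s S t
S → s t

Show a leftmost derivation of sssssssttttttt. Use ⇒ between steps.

S⇒sSt⇒ssStt⇒sssSttt⇒ssssStttt⇒sssssSttttt⇒ssssssStttttt⇒sssssssttttttt

S ⇒ sSt   [S → s S t]
sSt ⇒ ssStt   [S → s S t]
ssStt ⇒ sssSttt   [S → s S t]
sssSttt ⇒ ssssStttt   [S → s S t]
ssssStttt ⇒ sssssSttttt   [S → s S t]
sssssSttttt ⇒ ssssssStttttt   [S → s S t]
ssssssStttttt ⇒ sssssssttttttt   [S → s t]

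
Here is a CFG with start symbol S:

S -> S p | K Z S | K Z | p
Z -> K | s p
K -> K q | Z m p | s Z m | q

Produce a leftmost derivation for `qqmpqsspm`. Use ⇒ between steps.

S ⇒ KZ   [S -> K Z]
KZ ⇒ KqZ   [K -> K q]
KqZ ⇒ ZmpqZ   [K -> Z m p]
ZmpqZ ⇒ KmpqZ   [Z -> K]
KmpqZ ⇒ KqmpqZ   [K -> K q]
KqmpqZ ⇒ qqmpqZ   [K -> q]
qqmpqZ ⇒ qqmpqK   [Z -> K]
qqmpqK ⇒ qqmpqsZm   [K -> s Z m]
qqmpqsZm ⇒ qqmpqsspm   [Z -> s p]

S ⇒ KZ ⇒ KqZ ⇒ ZmpqZ ⇒ KmpqZ ⇒ KqmpqZ ⇒ qqmpqZ ⇒ qqmpqK ⇒ qqmpqsZm ⇒ qqmpqsspm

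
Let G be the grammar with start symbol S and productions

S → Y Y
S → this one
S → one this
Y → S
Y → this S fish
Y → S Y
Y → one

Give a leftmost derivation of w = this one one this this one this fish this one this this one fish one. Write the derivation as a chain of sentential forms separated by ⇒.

S ⇒ Y Y   [S → Y Y]
Y Y ⇒ S Y Y   [Y → S Y]
S Y Y ⇒ this one Y Y   [S → this one]
this one Y Y ⇒ this one S Y Y   [Y → S Y]
this one S Y Y ⇒ this one one this Y Y   [S → one this]
this one one this Y Y ⇒ this one one this this S fish Y   [Y → this S fish]
this one one this this S fish Y ⇒ this one one this this one this fish Y   [S → one this]
this one one this this one this fish Y ⇒ this one one this this one this fish S   [Y → S]
this one one this this one this fish S ⇒ this one one this this one this fish Y Y   [S → Y Y]
this one one this this one this fish Y Y ⇒ this one one this this one this fish S Y Y   [Y → S Y]
this one one this this one this fish S Y Y ⇒ this one one this this one this fish this one Y Y   [S → this one]
this one one this this one this fish this one Y Y ⇒ this one one this this one this fish this one this S fish Y   [Y → this S fish]
this one one this this one this fish this one this S fish Y ⇒ this one one this this one this fish this one this this one fish Y   [S → this one]
this one one this this one this fish this one this this one fish Y ⇒ this one one this this one this fish this one this this one fish one   [Y → one]

S ⇒ Y Y ⇒ S Y Y ⇒ this one Y Y ⇒ this one S Y Y ⇒ this one one this Y Y ⇒ this one one this this S fish Y ⇒ this one one this this one this fish Y ⇒ this one one this this one this fish S ⇒ this one one this this one this fish Y Y ⇒ this one one this this one this fish S Y Y ⇒ this one one this this one this fish this one Y Y ⇒ this one one this this one this fish this one this S fish Y ⇒ this one one this this one this fish this one this this one fish Y ⇒ this one one this this one this fish this one this this one fish one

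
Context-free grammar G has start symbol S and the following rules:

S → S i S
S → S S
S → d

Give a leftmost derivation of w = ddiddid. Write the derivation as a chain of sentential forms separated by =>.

S => SiS   [S → S i S]
SiS => SSiS   [S → S S]
SSiS => SiSSiS   [S → S i S]
SiSSiS => SSiSSiS   [S → S S]
SSiSSiS => dSiSSiS   [S → d]
dSiSSiS => ddiSSiS   [S → d]
ddiSSiS => ddidSiS   [S → d]
ddidSiS => ddiddiS   [S → d]
ddiddiS => ddiddid   [S → d]

S => SiS => SSiS => SiSSiS => SSiSSiS => dSiSSiS => ddiSSiS => ddidSiS => ddiddiS => ddiddid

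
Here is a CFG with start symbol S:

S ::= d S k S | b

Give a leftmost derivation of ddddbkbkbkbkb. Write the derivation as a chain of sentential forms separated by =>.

S => dSkS   [S ::= d S k S]
dSkS => ddSkSkS   [S ::= d S k S]
ddSkSkS => dddSkSkSkS   [S ::= d S k S]
dddSkSkSkS => ddddSkSkSkSkS   [S ::= d S k S]
ddddSkSkSkSkS => ddddbkSkSkSkS   [S ::= b]
ddddbkSkSkSkS => ddddbkbkSkSkS   [S ::= b]
ddddbkbkSkSkS => ddddbkbkbkSkS   [S ::= b]
ddddbkbkbkSkS => ddddbkbkbkbkS   [S ::= b]
ddddbkbkbkbkS => ddddbkbkbkbkb   [S ::= b]

S => dSkS => ddSkSkS => dddSkSkSkS => ddddSkSkSkSkS => ddddbkSkSkSkS => ddddbkbkSkSkS => ddddbkbkbkSkS => ddddbkbkbkbkS => ddddbkbkbkbkb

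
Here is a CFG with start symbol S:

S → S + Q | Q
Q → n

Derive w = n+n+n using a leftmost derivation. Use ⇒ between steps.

S ⇒ S+Q   [S → S + Q]
S+Q ⇒ S+Q+Q   [S → S + Q]
S+Q+Q ⇒ Q+Q+Q   [S → Q]
Q+Q+Q ⇒ n+Q+Q   [Q → n]
n+Q+Q ⇒ n+n+Q   [Q → n]
n+n+Q ⇒ n+n+n   [Q → n]

S ⇒ S+Q ⇒ S+Q+Q ⇒ Q+Q+Q ⇒ n+Q+Q ⇒ n+n+Q ⇒ n+n+n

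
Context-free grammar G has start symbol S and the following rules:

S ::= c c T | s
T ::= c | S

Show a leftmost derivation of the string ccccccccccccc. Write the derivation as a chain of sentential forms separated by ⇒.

S⇒ccT⇒ccS⇒ccccT⇒ccccS⇒ccccccT⇒ccccccS⇒ccccccccT⇒ccccccccS⇒ccccccccccT⇒ccccccccccS⇒ccccccccccccT⇒ccccccccccccc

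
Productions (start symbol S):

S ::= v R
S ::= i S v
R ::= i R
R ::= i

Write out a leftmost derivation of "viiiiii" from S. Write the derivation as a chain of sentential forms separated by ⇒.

S ⇒ vR ⇒ viR ⇒ viiR ⇒ viiiR ⇒ viiiiR ⇒ viiiiiR ⇒ viiiiii

S ⇒ vR   [S ::= v R]
vR ⇒ viR   [R ::= i R]
viR ⇒ viiR   [R ::= i R]
viiR ⇒ viiiR   [R ::= i R]
viiiR ⇒ viiiiR   [R ::= i R]
viiiiR ⇒ viiiiiR   [R ::= i R]
viiiiiR ⇒ viiiiii   [R ::= i]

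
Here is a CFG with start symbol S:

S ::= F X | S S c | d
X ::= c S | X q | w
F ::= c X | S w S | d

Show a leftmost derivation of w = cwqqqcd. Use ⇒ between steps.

S ⇒ FX ⇒ cXX ⇒ cXqX ⇒ cXqqX ⇒ cXqqqX ⇒ cwqqqX ⇒ cwqqqcS ⇒ cwqqqcd

S ⇒ FX   [S ::= F X]
FX ⇒ cXX   [F ::= c X]
cXX ⇒ cXqX   [X ::= X q]
cXqX ⇒ cXqqX   [X ::= X q]
cXqqX ⇒ cXqqqX   [X ::= X q]
cXqqqX ⇒ cwqqqX   [X ::= w]
cwqqqX ⇒ cwqqqcS   [X ::= c S]
cwqqqcS ⇒ cwqqqcd   [S ::= d]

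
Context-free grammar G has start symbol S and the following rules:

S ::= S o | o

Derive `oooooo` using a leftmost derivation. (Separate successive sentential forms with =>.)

S => So   [S ::= S o]
So => Soo   [S ::= S o]
Soo => Sooo   [S ::= S o]
Sooo => Soooo   [S ::= S o]
Soooo => Sooooo   [S ::= S o]
Sooooo => oooooo   [S ::= o]

S=>So=>Soo=>Sooo=>Soooo=>Sooooo=>oooooo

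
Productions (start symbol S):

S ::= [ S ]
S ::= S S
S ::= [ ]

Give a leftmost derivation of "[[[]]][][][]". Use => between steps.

S => SS => SSS => SSSS => [S]SSS => [[S]]SSS => [[[]]]SSS => [[[]]][]SS => [[[]]][][]S => [[[]]][][][]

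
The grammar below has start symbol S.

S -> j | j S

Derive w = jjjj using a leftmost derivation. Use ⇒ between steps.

S ⇒ jS ⇒ jjS ⇒ jjjS ⇒ jjjj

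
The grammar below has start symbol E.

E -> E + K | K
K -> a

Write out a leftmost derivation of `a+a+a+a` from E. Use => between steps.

E=>E+K=>E+K+K=>E+K+K+K=>K+K+K+K=>a+K+K+K=>a+a+K+K=>a+a+a+K=>a+a+a+a

E => E+K   [E -> E + K]
E+K => E+K+K   [E -> E + K]
E+K+K => E+K+K+K   [E -> E + K]
E+K+K+K => K+K+K+K   [E -> K]
K+K+K+K => a+K+K+K   [K -> a]
a+K+K+K => a+a+K+K   [K -> a]
a+a+K+K => a+a+a+K   [K -> a]
a+a+a+K => a+a+a+a   [K -> a]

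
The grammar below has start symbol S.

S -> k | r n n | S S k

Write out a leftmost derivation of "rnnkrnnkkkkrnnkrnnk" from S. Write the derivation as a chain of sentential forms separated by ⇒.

S⇒SSk⇒SSkSk⇒SSkSkSk⇒SSkSkSkSk⇒rnnSkSkSkSk⇒rnnSSkkSkSkSk⇒rnnkSkkSkSkSk⇒rnnkrnnkkSkSkSk⇒rnnkrnnkkkkSkSk⇒rnnkrnnkkkkrnnkSk⇒rnnkrnnkkkkrnnkrnnk

S ⇒ SSk   [S -> S S k]
SSk ⇒ SSkSk   [S -> S S k]
SSkSk ⇒ SSkSkSk   [S -> S S k]
SSkSkSk ⇒ SSkSkSkSk   [S -> S S k]
SSkSkSkSk ⇒ rnnSkSkSkSk   [S -> r n n]
rnnSkSkSkSk ⇒ rnnSSkkSkSkSk   [S -> S S k]
rnnSSkkSkSkSk ⇒ rnnkSkkSkSkSk   [S -> k]
rnnkSkkSkSkSk ⇒ rnnkrnnkkSkSkSk   [S -> r n n]
rnnkrnnkkSkSkSk ⇒ rnnkrnnkkkkSkSk   [S -> k]
rnnkrnnkkkkSkSk ⇒ rnnkrnnkkkkrnnkSk   [S -> r n n]
rnnkrnnkkkkrnnkSk ⇒ rnnkrnnkkkkrnnkrnnk   [S -> r n n]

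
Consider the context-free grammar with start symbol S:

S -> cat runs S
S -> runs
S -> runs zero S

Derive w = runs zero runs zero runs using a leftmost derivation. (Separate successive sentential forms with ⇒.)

S ⇒ runs zero S ⇒ runs zero runs zero S ⇒ runs zero runs zero runs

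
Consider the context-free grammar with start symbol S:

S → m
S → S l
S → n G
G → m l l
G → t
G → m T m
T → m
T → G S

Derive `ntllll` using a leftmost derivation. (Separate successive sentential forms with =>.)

S => Sl => Sll => Slll => Sllll => nGllll => ntllll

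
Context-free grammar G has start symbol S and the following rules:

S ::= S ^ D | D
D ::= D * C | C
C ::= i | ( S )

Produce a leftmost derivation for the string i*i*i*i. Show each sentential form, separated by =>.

S => D => D*C => D*C*C => D*C*C*C => C*C*C*C => i*C*C*C => i*i*C*C => i*i*i*C => i*i*i*i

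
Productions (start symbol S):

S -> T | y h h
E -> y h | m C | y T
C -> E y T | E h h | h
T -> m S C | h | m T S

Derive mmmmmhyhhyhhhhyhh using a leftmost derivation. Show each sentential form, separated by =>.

S => T   [S -> T]
T => mTS   [T -> m T S]
mTS => mmSCS   [T -> m S C]
mmSCS => mmTCS   [S -> T]
mmTCS => mmmSCCS   [T -> m S C]
mmmSCCS => mmmTCCS   [S -> T]
mmmTCCS => mmmmTSCCS   [T -> m T S]
mmmmTSCCS => mmmmmTSSCCS   [T -> m T S]
mmmmmTSSCCS => mmmmmhSSCCS   [T -> h]
mmmmmhSSCCS => mmmmmhyhhSCCS   [S -> y h h]
mmmmmhyhhSCCS => mmmmmhyhhyhhCCS   [S -> y h h]
mmmmmhyhhyhhCCS => mmmmmhyhhyhhhCS   [C -> h]
mmmmmhyhhyhhhCS => mmmmmhyhhyhhhhS   [C -> h]
mmmmmhyhhyhhhhS => mmmmmhyhhyhhhhyhh   [S -> y h h]

S => T => mTS => mmSCS => mmTCS => mmmSCCS => mmmTCCS => mmmmTSCCS => mmmmmTSSCCS => mmmmmhSSCCS => mmmmmhyhhSCCS => mmmmmhyhhyhhCCS => mmmmmhyhhyhhhCS => mmmmmhyhhyhhhhS => mmmmmhyhhyhhhhyhh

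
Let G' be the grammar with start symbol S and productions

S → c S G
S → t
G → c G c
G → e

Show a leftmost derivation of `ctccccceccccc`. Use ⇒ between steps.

S ⇒ cSG   [S → c S G]
cSG ⇒ ctG   [S → t]
ctG ⇒ ctcGc   [G → c G c]
ctcGc ⇒ ctccGcc   [G → c G c]
ctccGcc ⇒ ctcccGccc   [G → c G c]
ctcccGccc ⇒ ctccccGcccc   [G → c G c]
ctccccGcccc ⇒ ctcccccGccccc   [G → c G c]
ctcccccGccccc ⇒ ctccccceccccc   [G → e]

S ⇒ cSG ⇒ ctG ⇒ ctcGc ⇒ ctccGcc ⇒ ctcccGccc ⇒ ctccccGcccc ⇒ ctcccccGccccc ⇒ ctccccceccccc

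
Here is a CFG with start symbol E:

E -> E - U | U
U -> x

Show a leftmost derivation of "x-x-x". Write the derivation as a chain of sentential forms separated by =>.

E => E-U => E-U-U => U-U-U => x-U-U => x-x-U => x-x-x

E => E-U   [E -> E - U]
E-U => E-U-U   [E -> E - U]
E-U-U => U-U-U   [E -> U]
U-U-U => x-U-U   [U -> x]
x-U-U => x-x-U   [U -> x]
x-x-U => x-x-x   [U -> x]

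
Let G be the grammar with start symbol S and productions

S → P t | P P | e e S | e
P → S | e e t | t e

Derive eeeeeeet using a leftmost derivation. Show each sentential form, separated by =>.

S => PP   [S → P P]
PP => SP   [P → S]
SP => eeSP   [S → e e S]
eeSP => eeeeSP   [S → e e S]
eeeeSP => eeeeeP   [S → e]
eeeeeP => eeeeeeet   [P → e e t]

S=>PP=>SP=>eeSP=>eeeeSP=>eeeeeP=>eeeeeeet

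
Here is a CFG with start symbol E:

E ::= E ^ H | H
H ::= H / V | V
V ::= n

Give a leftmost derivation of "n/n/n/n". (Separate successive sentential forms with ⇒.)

E ⇒ H ⇒ H/V ⇒ H/V/V ⇒ H/V/V/V ⇒ V/V/V/V ⇒ n/V/V/V ⇒ n/n/V/V ⇒ n/n/n/V ⇒ n/n/n/n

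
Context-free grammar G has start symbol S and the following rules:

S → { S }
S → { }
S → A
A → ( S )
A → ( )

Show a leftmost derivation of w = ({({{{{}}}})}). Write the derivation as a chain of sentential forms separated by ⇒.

S ⇒ A ⇒ (S) ⇒ ({S}) ⇒ ({A}) ⇒ ({(S)}) ⇒ ({({S})}) ⇒ ({({{S}})}) ⇒ ({({{{S}}})}) ⇒ ({({{{{}}}})})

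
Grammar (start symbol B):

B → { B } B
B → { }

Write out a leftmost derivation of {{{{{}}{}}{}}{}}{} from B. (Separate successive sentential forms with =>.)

B => {B}B   [B → { B } B]
{B}B => {{B}B}B   [B → { B } B]
{{B}B}B => {{{B}B}B}B   [B → { B } B]
{{{B}B}B}B => {{{{B}B}B}B}B   [B → { B } B]
{{{{B}B}B}B}B => {{{{{}}B}B}B}B   [B → { }]
{{{{{}}B}B}B}B => {{{{{}}{}}B}B}B   [B → { }]
{{{{{}}{}}B}B}B => {{{{{}}{}}{}}B}B   [B → { }]
{{{{{}}{}}{}}B}B => {{{{{}}{}}{}}{}}B   [B → { }]
{{{{{}}{}}{}}{}}B => {{{{{}}{}}{}}{}}{}   [B → { }]

B=>{B}B=>{{B}B}B=>{{{B}B}B}B=>{{{{B}B}B}B}B=>{{{{{}}B}B}B}B=>{{{{{}}{}}B}B}B=>{{{{{}}{}}{}}B}B=>{{{{{}}{}}{}}{}}B=>{{{{{}}{}}{}}{}}{}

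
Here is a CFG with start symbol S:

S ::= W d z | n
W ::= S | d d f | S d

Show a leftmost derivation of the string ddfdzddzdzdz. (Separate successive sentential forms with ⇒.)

S ⇒ Wdz   [S ::= W d z]
Wdz ⇒ Sdz   [W ::= S]
Sdz ⇒ Wdzdz   [S ::= W d z]
Wdzdz ⇒ Sdzdz   [W ::= S]
Sdzdz ⇒ Wdzdzdz   [S ::= W d z]
Wdzdzdz ⇒ Sddzdzdz   [W ::= S d]
Sddzdzdz ⇒ Wdzddzdzdz   [S ::= W d z]
Wdzddzdzdz ⇒ ddfdzddzdzdz   [W ::= d d f]

S⇒Wdz⇒Sdz⇒Wdzdz⇒Sdzdz⇒Wdzdzdz⇒Sddzdzdz⇒Wdzddzdzdz⇒ddfdzddzdzdz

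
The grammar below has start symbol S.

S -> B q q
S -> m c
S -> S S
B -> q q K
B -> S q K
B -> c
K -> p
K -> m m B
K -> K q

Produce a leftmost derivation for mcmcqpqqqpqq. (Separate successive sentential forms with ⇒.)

S⇒Bqq⇒SqKqq⇒BqqqKqq⇒SqKqqqKqq⇒SSqKqqqKqq⇒mcSqKqqqKqq⇒mcmcqKqqqKqq⇒mcmcqpqqqKqq⇒mcmcqpqqqpqq

S ⇒ Bqq   [S -> B q q]
Bqq ⇒ SqKqq   [B -> S q K]
SqKqq ⇒ BqqqKqq   [S -> B q q]
BqqqKqq ⇒ SqKqqqKqq   [B -> S q K]
SqKqqqKqq ⇒ SSqKqqqKqq   [S -> S S]
SSqKqqqKqq ⇒ mcSqKqqqKqq   [S -> m c]
mcSqKqqqKqq ⇒ mcmcqKqqqKqq   [S -> m c]
mcmcqKqqqKqq ⇒ mcmcqpqqqKqq   [K -> p]
mcmcqpqqqKqq ⇒ mcmcqpqqqpqq   [K -> p]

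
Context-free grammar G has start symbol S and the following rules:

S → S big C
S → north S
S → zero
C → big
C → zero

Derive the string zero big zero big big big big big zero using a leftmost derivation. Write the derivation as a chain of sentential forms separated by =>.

S => S big C   [S → S big C]
S big C => S big C big C   [S → S big C]
S big C big C => S big C big C big C   [S → S big C]
S big C big C big C => S big C big C big C big C   [S → S big C]
S big C big C big C big C => zero big C big C big C big C   [S → zero]
zero big C big C big C big C => zero big zero big C big C big C   [C → zero]
zero big zero big C big C big C => zero big zero big big big C big C   [C → big]
zero big zero big big big C big C => zero big zero big big big big big C   [C → big]
zero big zero big big big big big C => zero big zero big big big big big zero   [C → zero]

S => S big C => S big C big C => S big C big C big C => S big C big C big C big C => zero big C big C big C big C => zero big zero big C big C big C => zero big zero big big big C big C => zero big zero big big big big big C => zero big zero big big big big big zero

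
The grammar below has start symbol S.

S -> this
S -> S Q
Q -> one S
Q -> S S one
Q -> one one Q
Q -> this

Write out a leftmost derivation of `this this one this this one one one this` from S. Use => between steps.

S => S Q   [S -> S Q]
S Q => S Q Q   [S -> S Q]
S Q Q => this Q Q   [S -> this]
this Q Q => this S S one Q   [Q -> S S one]
this S S one Q => this S Q S one Q   [S -> S Q]
this S Q S one Q => this this Q S one Q   [S -> this]
this this Q S one Q => this this one S S one Q   [Q -> one S]
this this one S S one Q => this this one this S one Q   [S -> this]
this this one this S one Q => this this one this this one Q   [S -> this]
this this one this this one Q => this this one this this one one one Q   [Q -> one one Q]
this this one this this one one one Q => this this one this this one one one this   [Q -> this]

S => S Q => S Q Q => this Q Q => this S S one Q => this S Q S one Q => this this Q S one Q => this this one S S one Q => this this one this S one Q => this this one this this one Q => this this one this this one one one Q => this this one this this one one one this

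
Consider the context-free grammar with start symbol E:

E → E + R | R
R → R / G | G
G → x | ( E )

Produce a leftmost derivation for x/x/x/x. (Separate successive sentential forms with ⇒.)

E ⇒ R   [E → R]
R ⇒ R/G   [R → R / G]
R/G ⇒ R/G/G   [R → R / G]
R/G/G ⇒ R/G/G/G   [R → R / G]
R/G/G/G ⇒ G/G/G/G   [R → G]
G/G/G/G ⇒ x/G/G/G   [G → x]
x/G/G/G ⇒ x/x/G/G   [G → x]
x/x/G/G ⇒ x/x/x/G   [G → x]
x/x/x/G ⇒ x/x/x/x   [G → x]

E⇒R⇒R/G⇒R/G/G⇒R/G/G/G⇒G/G/G/G⇒x/G/G/G⇒x/x/G/G⇒x/x/x/G⇒x/x/x/x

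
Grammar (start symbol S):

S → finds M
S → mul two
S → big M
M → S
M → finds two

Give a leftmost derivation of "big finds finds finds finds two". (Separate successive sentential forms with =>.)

S => big M   [S → big M]
big M => big S   [M → S]
big S => big finds M   [S → finds M]
big finds M => big finds S   [M → S]
big finds S => big finds finds M   [S → finds M]
big finds finds M => big finds finds S   [M → S]
big finds finds S => big finds finds finds M   [S → finds M]
big finds finds finds M => big finds finds finds finds two   [M → finds two]

S => big M => big S => big finds M => big finds S => big finds finds M => big finds finds S => big finds finds finds M => big finds finds finds finds two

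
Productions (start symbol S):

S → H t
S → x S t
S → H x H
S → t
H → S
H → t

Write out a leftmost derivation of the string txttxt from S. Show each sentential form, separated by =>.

S=>HxH=>SxH=>HtxH=>StxH=>HxHtxH=>txHtxH=>txttxH=>txttxt

S => HxH   [S → H x H]
HxH => SxH   [H → S]
SxH => HtxH   [S → H t]
HtxH => StxH   [H → S]
StxH => HxHtxH   [S → H x H]
HxHtxH => txHtxH   [H → t]
txHtxH => txttxH   [H → t]
txttxH => txttxt   [H → t]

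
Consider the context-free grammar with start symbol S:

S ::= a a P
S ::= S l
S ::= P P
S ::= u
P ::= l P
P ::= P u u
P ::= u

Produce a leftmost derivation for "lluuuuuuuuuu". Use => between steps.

S => PP   [S ::= P P]
PP => lPP   [P ::= l P]
lPP => llPP   [P ::= l P]
llPP => llPuuP   [P ::= P u u]
llPuuP => llPuuuuP   [P ::= P u u]
llPuuuuP => llPuuuuuuP   [P ::= P u u]
llPuuuuuuP => llPuuuuuuuuP   [P ::= P u u]
llPuuuuuuuuP => lluuuuuuuuuP   [P ::= u]
lluuuuuuuuuP => lluuuuuuuuuu   [P ::= u]

S=>PP=>lPP=>llPP=>llPuuP=>llPuuuuP=>llPuuuuuuP=>llPuuuuuuuuP=>lluuuuuuuuuP=>lluuuuuuuuuu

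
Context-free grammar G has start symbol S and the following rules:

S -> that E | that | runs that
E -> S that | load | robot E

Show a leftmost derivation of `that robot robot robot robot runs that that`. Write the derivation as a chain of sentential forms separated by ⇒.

S ⇒ that E   [S -> that E]
that E ⇒ that robot E   [E -> robot E]
that robot E ⇒ that robot robot E   [E -> robot E]
that robot robot E ⇒ that robot robot robot E   [E -> robot E]
that robot robot robot E ⇒ that robot robot robot robot E   [E -> robot E]
that robot robot robot robot E ⇒ that robot robot robot robot S that   [E -> S that]
that robot robot robot robot S that ⇒ that robot robot robot robot runs that that   [S -> runs that]

S ⇒ that E ⇒ that robot E ⇒ that robot robot E ⇒ that robot robot robot E ⇒ that robot robot robot robot E ⇒ that robot robot robot robot S that ⇒ that robot robot robot robot runs that that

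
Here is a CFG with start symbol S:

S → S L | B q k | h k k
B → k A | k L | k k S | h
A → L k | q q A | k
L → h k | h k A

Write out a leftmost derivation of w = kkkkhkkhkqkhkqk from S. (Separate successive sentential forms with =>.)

S => Bqk   [S → B q k]
Bqk => kkSqk   [B → k k S]
kkSqk => kkSLqk   [S → S L]
kkSLqk => kkBqkLqk   [S → B q k]
kkBqkLqk => kkkkSqkLqk   [B → k k S]
kkkkSqkLqk => kkkkSLqkLqk   [S → S L]
kkkkSLqkLqk => kkkkhkkLqkLqk   [S → h k k]
kkkkhkkLqkLqk => kkkkhkkhkqkLqk   [L → h k]
kkkkhkkhkqkLqk => kkkkhkkhkqkhkqk   [L → h k]

S => Bqk => kkSqk => kkSLqk => kkBqkLqk => kkkkSqkLqk => kkkkSLqkLqk => kkkkhkkLqkLqk => kkkkhkkhkqkLqk => kkkkhkkhkqkhkqk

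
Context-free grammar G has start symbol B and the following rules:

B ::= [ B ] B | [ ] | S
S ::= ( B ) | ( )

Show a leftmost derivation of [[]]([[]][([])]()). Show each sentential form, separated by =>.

B => [B]B => [[]]B => [[]]S => [[]](B) => [[]]([B]B) => [[]]([[]]B) => [[]]([[]][B]B) => [[]]([[]][S]B) => [[]]([[]][(B)]B) => [[]]([[]][([])]B) => [[]]([[]][([])]S) => [[]]([[]][([])]())

B => [B]B   [B ::= [ B ] B]
[B]B => [[]]B   [B ::= [ ]]
[[]]B => [[]]S   [B ::= S]
[[]]S => [[]](B)   [S ::= ( B )]
[[]](B) => [[]]([B]B)   [B ::= [ B ] B]
[[]]([B]B) => [[]]([[]]B)   [B ::= [ ]]
[[]]([[]]B) => [[]]([[]][B]B)   [B ::= [ B ] B]
[[]]([[]][B]B) => [[]]([[]][S]B)   [B ::= S]
[[]]([[]][S]B) => [[]]([[]][(B)]B)   [S ::= ( B )]
[[]]([[]][(B)]B) => [[]]([[]][([])]B)   [B ::= [ ]]
[[]]([[]][([])]B) => [[]]([[]][([])]S)   [B ::= S]
[[]]([[]][([])]S) => [[]]([[]][([])]())   [S ::= ( )]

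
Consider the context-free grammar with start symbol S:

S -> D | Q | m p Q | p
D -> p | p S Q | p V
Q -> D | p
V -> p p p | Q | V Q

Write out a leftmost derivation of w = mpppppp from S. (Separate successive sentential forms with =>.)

S => mpQ   [S -> m p Q]
mpQ => mpD   [Q -> D]
mpD => mppSQ   [D -> p S Q]
mppSQ => mppQQ   [S -> Q]
mppQQ => mpppQ   [Q -> p]
mpppQ => mpppD   [Q -> D]
mpppD => mppppSQ   [D -> p S Q]
mppppSQ => mpppppQ   [S -> p]
mpppppQ => mpppppp   [Q -> p]

S=>mpQ=>mpD=>mppSQ=>mppQQ=>mpppQ=>mpppD=>mppppSQ=>mpppppQ=>mpppppp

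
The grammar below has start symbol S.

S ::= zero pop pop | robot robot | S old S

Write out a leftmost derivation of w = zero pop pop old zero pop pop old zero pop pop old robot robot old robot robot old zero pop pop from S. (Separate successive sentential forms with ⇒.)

S ⇒ S old S ⇒ S old S old S ⇒ S old S old S old S ⇒ zero pop pop old S old S old S ⇒ zero pop pop old S old S old S old S ⇒ zero pop pop old S old S old S old S old S ⇒ zero pop pop old zero pop pop old S old S old S old S ⇒ zero pop pop old zero pop pop old zero pop pop old S old S old S ⇒ zero pop pop old zero pop pop old zero pop pop old robot robot old S old S ⇒ zero pop pop old zero pop pop old zero pop pop old robot robot old robot robot old S ⇒ zero pop pop old zero pop pop old zero pop pop old robot robot old robot robot old zero pop pop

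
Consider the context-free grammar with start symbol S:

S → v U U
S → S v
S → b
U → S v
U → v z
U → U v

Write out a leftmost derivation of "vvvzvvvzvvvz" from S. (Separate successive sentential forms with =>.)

S=>vUU=>vSvU=>vSvvU=>vvUUvvU=>vvUvUvvU=>vvUvvUvvU=>vvvzvvUvvU=>vvvzvvvzvvU=>vvvzvvvzvvvz

S => vUU   [S → v U U]
vUU => vSvU   [U → S v]
vSvU => vSvvU   [S → S v]
vSvvU => vvUUvvU   [S → v U U]
vvUUvvU => vvUvUvvU   [U → U v]
vvUvUvvU => vvUvvUvvU   [U → U v]
vvUvvUvvU => vvvzvvUvvU   [U → v z]
vvvzvvUvvU => vvvzvvvzvvU   [U → v z]
vvvzvvvzvvU => vvvzvvvzvvvz   [U → v z]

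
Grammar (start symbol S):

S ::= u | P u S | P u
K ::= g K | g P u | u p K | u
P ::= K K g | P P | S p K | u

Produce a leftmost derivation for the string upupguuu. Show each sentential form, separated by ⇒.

S ⇒ Pu ⇒ SpKu ⇒ upKu ⇒ upupKu ⇒ upupgPuu ⇒ upupguuu

S ⇒ Pu   [S ::= P u]
Pu ⇒ SpKu   [P ::= S p K]
SpKu ⇒ upKu   [S ::= u]
upKu ⇒ upupKu   [K ::= u p K]
upupKu ⇒ upupgPuu   [K ::= g P u]
upupgPuu ⇒ upupguuu   [P ::= u]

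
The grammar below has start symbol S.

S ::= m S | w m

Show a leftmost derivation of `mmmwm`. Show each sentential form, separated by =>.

S => mS => mmS => mmmS => mmmwm

S => mS   [S ::= m S]
mS => mmS   [S ::= m S]
mmS => mmmS   [S ::= m S]
mmmS => mmmwm   [S ::= w m]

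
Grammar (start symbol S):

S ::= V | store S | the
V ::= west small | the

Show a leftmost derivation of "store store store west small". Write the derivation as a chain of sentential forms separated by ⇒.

S ⇒ store S ⇒ store store S ⇒ store store store S ⇒ store store store V ⇒ store store store west small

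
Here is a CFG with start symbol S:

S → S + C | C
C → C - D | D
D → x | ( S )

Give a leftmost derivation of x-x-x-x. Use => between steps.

S => C   [S → C]
C => C-D   [C → C - D]
C-D => C-D-D   [C → C - D]
C-D-D => C-D-D-D   [C → C - D]
C-D-D-D => D-D-D-D   [C → D]
D-D-D-D => x-D-D-D   [D → x]
x-D-D-D => x-x-D-D   [D → x]
x-x-D-D => x-x-x-D   [D → x]
x-x-x-D => x-x-x-x   [D → x]

S => C => C-D => C-D-D => C-D-D-D => D-D-D-D => x-D-D-D => x-x-D-D => x-x-x-D => x-x-x-x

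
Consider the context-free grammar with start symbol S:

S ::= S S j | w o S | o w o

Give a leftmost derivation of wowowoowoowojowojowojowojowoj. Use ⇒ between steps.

S ⇒ woS   [S ::= w o S]
woS ⇒ woSSj   [S ::= S S j]
woSSj ⇒ woSSjSj   [S ::= S S j]
woSSjSj ⇒ woSSjSjSj   [S ::= S S j]
woSSjSjSj ⇒ woSSjSjSjSj   [S ::= S S j]
woSSjSjSjSj ⇒ woSSjSjSjSjSj   [S ::= S S j]
woSSjSjSjSjSj ⇒ wowoSSjSjSjSjSj   [S ::= w o S]
wowoSSjSjSjSjSj ⇒ wowowoSSjSjSjSjSj   [S ::= w o S]
wowowoSSjSjSjSjSj ⇒ wowowoowoSjSjSjSjSj   [S ::= o w o]
wowowoowoSjSjSjSjSj ⇒ wowowoowoowojSjSjSjSj   [S ::= o w o]
wowowoowoowojSjSjSjSj ⇒ wowowoowoowojowojSjSjSj   [S ::= o w o]
wowowoowoowojowojSjSjSj ⇒ wowowoowoowojowojowojSjSj   [S ::= o w o]
wowowoowoowojowojowojSjSj ⇒ wowowoowoowojowojowojowojSj   [S ::= o w o]
wowowoowoowojowojowojowojSj ⇒ wowowoowoowojowojowojowojowoj   [S ::= o w o]

S⇒woS⇒woSSj⇒woSSjSj⇒woSSjSjSj⇒woSSjSjSjSj⇒woSSjSjSjSjSj⇒wowoSSjSjSjSjSj⇒wowowoSSjSjSjSjSj⇒wowowoowoSjSjSjSjSj⇒wowowoowoowojSjSjSjSj⇒wowowoowoowojowojSjSjSj⇒wowowoowoowojowojowojSjSj⇒wowowoowoowojowojowojowojSj⇒wowowoowoowojowojowojowojowoj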